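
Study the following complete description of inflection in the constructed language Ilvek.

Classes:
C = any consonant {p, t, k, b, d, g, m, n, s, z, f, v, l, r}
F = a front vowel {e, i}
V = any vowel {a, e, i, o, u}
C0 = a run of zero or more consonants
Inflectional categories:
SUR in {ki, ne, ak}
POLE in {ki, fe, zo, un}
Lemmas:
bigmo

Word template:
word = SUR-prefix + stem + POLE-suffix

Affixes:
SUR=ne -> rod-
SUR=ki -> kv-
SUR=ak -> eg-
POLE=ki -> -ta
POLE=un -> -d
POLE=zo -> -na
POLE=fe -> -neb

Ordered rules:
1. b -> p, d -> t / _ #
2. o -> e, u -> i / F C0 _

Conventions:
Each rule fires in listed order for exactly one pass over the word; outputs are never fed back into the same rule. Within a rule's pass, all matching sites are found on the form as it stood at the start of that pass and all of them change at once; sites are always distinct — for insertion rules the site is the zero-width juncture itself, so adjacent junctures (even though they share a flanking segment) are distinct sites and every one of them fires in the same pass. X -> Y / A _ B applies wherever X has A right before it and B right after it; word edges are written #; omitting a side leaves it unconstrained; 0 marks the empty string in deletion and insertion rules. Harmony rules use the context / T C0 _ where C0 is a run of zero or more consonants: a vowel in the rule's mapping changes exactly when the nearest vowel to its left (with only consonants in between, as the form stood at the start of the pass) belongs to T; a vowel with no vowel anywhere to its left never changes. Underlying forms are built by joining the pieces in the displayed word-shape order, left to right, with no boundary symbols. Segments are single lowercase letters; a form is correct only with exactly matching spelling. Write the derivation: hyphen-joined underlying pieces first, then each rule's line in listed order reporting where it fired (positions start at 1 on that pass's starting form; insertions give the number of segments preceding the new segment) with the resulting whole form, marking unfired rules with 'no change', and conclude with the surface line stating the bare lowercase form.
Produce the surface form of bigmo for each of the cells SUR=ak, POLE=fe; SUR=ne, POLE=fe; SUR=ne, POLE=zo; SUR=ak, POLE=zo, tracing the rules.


cell SUR=ak, POLE=fe:
underlying: eg-bigmo-neb
1. b -> p, d -> t / _ #: fires at position(s) 10: egbigmonep
2. o -> e, u -> i / F C0 _: fires at position(s) 7: egbigmenep
surface: egbigmenep

cell SUR=ne, POLE=fe:
underlying: rod-bigmo-neb
1. b -> p, d -> t / _ #: fires at position(s) 11: rodbigmonep
2. o -> e, u -> i / F C0 _: fires at position(s) 8: rodbigmenep
surface: rodbigmenep

cell SUR=ne, POLE=zo:
underlying: rod-bigmo-na
1. b -> p, d -> t / _ #: no change
2. o -> e, u -> i / F C0 _: fires at position(s) 8: rodbigmena
surface: rodbigmena

cell SUR=ak, POLE=zo:
underlying: eg-bigmo-na
1. b -> p, d -> t / _ #: no change
2. o -> e, u -> i / F C0 _: fires at position(s) 7: egbigmena
surface: egbigmena


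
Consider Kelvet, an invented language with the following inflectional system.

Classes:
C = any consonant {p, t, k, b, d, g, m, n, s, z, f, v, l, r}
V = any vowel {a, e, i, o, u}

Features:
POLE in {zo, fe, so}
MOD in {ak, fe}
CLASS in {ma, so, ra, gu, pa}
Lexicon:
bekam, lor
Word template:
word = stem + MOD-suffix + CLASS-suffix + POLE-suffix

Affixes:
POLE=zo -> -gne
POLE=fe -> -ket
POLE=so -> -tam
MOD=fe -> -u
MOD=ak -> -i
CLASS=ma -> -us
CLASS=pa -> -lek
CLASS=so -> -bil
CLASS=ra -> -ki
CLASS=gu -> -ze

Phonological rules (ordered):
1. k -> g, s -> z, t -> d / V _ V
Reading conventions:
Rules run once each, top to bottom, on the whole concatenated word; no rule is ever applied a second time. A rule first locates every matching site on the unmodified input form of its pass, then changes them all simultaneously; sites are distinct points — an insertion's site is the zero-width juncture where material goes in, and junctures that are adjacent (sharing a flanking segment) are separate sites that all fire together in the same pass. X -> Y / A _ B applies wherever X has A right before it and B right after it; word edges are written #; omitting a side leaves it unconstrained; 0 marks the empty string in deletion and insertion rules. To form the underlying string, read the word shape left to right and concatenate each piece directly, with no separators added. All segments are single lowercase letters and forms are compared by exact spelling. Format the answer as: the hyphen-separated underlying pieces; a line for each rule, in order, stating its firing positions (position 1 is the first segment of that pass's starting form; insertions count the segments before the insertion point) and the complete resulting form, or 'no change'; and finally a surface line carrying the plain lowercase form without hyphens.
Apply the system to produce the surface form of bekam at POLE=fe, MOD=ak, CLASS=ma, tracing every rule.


underlying: bekam-i-us-ket
1. k -> g, s -> z, t -> d / V _ V: fires at position(s) 3: begamiusket
surface: begamiusket


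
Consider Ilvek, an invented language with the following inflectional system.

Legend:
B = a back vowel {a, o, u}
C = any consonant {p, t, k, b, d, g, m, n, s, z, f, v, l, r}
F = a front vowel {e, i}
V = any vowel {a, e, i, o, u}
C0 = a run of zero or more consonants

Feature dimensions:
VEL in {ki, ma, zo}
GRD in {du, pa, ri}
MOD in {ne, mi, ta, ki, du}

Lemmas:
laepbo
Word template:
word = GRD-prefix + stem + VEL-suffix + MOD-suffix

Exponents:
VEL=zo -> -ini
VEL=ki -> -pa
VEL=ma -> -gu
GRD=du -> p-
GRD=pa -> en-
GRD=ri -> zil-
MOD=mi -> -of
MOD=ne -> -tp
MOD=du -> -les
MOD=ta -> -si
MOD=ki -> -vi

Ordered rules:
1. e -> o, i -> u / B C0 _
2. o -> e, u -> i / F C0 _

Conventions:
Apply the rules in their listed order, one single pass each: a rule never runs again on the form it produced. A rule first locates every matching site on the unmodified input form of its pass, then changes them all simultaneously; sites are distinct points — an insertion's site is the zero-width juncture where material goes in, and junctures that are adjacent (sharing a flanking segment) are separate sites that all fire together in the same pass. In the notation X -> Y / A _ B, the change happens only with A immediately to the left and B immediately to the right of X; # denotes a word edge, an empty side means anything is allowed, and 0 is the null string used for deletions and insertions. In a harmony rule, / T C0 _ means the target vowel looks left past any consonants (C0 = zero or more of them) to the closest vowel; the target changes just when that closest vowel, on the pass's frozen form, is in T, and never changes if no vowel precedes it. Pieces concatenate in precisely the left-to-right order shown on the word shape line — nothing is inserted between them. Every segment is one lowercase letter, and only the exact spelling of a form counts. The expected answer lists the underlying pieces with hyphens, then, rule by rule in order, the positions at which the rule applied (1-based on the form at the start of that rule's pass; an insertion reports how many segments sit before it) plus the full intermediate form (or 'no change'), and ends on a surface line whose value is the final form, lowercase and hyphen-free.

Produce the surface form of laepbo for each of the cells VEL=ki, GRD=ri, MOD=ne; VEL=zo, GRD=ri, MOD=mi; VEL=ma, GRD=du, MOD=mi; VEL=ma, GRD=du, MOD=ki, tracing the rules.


cell VEL=ki, GRD=ri, MOD=ne:
underlying: zil-laepbo-pa-tp
1. e -> o, i -> u / B C0 _: fires at position(s) 6: zillaopbopatp
2. o -> e, u -> i / F C0 _: no change
surface: zillaopbopatp

cell VEL=zo, GRD=ri, MOD=mi:
underlying: zil-laepbo-ini-of
1. e -> o, i -> u / B C0 _: fires at position(s) 6, 10: zillaopbouniof
2. o -> e, u -> i / F C0 _: fires at position(s) 13: zillaopbounief
surface: zillaopbounief

cell VEL=ma, GRD=du, MOD=mi:
underlying: p-laepbo-gu-of
1. e -> o, i -> u / B C0 _: fires at position(s) 4: plaopboguof
2. o -> e, u -> i / F C0 _: no change
surface: plaopboguof

cell VEL=ma, GRD=du, MOD=ki:
underlying: p-laepbo-gu-vi
1. e -> o, i -> u / B C0 _: fires at position(s) 4, 11: plaopboguvu
2. o -> e, u -> i / F C0 _: no change
surface: plaopboguvu


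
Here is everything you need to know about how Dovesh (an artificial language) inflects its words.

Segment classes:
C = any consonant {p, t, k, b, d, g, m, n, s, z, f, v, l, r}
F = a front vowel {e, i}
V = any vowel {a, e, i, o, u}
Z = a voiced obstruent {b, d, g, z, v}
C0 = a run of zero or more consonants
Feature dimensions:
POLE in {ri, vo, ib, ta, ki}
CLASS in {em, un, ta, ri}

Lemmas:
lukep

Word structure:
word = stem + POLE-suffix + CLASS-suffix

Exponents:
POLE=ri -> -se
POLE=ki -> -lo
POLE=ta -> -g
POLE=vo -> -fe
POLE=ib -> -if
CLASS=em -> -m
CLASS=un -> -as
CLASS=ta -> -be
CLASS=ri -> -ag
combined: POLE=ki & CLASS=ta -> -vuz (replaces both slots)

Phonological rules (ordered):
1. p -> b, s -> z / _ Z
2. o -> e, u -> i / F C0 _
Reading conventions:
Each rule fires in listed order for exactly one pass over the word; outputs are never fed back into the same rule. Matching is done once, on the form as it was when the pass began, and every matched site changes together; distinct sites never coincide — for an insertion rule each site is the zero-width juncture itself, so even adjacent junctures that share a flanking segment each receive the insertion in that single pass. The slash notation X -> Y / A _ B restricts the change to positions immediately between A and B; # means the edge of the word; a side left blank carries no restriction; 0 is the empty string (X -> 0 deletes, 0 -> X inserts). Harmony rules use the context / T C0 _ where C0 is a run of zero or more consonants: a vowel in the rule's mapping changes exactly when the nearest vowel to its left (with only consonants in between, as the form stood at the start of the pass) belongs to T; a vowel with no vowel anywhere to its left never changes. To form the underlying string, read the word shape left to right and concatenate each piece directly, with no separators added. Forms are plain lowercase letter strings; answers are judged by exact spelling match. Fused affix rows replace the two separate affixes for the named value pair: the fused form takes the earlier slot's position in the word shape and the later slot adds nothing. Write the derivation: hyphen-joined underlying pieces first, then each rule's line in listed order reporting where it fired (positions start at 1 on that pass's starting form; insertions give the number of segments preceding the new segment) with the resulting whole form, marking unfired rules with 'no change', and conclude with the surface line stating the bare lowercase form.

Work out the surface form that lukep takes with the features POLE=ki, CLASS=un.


underlying: lukep-lo-as
1. p -> b, s -> z / _ Z: no change
2. o -> e, u -> i / F C0 _: fires at position(s) 7: lukepleas
surface: lukepleas


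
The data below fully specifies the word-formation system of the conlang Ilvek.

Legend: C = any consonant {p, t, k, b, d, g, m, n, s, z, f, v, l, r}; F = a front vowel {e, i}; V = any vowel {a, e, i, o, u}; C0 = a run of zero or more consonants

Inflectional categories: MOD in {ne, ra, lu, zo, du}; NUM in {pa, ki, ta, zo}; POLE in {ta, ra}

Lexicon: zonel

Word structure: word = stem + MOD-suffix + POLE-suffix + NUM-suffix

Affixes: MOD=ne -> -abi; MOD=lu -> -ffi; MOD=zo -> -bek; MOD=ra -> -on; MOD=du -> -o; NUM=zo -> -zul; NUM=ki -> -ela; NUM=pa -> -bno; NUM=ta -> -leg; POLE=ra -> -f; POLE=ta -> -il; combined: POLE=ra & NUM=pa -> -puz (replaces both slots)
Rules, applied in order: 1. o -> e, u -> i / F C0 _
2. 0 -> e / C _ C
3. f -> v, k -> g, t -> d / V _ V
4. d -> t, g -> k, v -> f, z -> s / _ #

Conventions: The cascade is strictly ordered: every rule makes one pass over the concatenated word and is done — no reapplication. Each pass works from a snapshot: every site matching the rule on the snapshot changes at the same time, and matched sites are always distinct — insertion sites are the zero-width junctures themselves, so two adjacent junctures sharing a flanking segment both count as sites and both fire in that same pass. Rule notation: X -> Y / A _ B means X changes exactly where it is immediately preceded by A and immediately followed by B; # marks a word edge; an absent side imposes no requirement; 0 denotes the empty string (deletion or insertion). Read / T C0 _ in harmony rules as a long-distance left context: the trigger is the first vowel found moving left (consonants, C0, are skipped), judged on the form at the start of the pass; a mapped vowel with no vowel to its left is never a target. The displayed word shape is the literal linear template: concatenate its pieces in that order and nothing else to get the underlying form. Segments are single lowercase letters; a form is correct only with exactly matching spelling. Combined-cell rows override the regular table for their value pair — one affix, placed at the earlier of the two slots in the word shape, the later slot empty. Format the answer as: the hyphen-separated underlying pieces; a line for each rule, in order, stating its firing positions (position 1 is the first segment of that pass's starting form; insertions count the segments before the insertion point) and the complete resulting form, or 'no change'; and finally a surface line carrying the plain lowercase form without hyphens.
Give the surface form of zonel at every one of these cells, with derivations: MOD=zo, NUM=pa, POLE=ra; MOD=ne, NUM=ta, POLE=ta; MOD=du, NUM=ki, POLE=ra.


cell MOD=zo, NUM=pa, POLE=ra:
underlying: zonel-bek-puz
1. o -> e, u -> i / F C0 _: fires at position(s) 10: zonelbekpiz
2. 0 -> e / C _ C: inserts after position(s) 5, 8: zonelebekepiz
3. f -> v, k -> g, t -> d / V _ V: fires at position(s) 9: zonelebegepiz
4. d -> t, g -> k, v -> f, z -> s / _ #: fires at position(s) 13: zonelebegepis
surface: zonelebegepis

cell MOD=ne, NUM=ta, POLE=ta:
underlying: zonel-abi-il-leg
1. o -> e, u -> i / F C0 _: no change
2. 0 -> e / C _ C: inserts after position(s) 10: zonelabiileleg
3. f -> v, k -> g, t -> d / V _ V: no change
4. d -> t, g -> k, v -> f, z -> s / _ #: fires at position(s) 14: zonelabiilelek
surface: zonelabiilelek

cell MOD=du, NUM=ki, POLE=ra:
underlying: zonel-o-f-ela
1. o -> e, u -> i / F C0 _: fires at position(s) 6: zonelefela
2. 0 -> e / C _ C: no change
3. f -> v, k -> g, t -> d / V _ V: fires at position(s) 7: zonelevela
4. d -> t, g -> k, v -> f, z -> s / _ #: no change
surface: zonelevela


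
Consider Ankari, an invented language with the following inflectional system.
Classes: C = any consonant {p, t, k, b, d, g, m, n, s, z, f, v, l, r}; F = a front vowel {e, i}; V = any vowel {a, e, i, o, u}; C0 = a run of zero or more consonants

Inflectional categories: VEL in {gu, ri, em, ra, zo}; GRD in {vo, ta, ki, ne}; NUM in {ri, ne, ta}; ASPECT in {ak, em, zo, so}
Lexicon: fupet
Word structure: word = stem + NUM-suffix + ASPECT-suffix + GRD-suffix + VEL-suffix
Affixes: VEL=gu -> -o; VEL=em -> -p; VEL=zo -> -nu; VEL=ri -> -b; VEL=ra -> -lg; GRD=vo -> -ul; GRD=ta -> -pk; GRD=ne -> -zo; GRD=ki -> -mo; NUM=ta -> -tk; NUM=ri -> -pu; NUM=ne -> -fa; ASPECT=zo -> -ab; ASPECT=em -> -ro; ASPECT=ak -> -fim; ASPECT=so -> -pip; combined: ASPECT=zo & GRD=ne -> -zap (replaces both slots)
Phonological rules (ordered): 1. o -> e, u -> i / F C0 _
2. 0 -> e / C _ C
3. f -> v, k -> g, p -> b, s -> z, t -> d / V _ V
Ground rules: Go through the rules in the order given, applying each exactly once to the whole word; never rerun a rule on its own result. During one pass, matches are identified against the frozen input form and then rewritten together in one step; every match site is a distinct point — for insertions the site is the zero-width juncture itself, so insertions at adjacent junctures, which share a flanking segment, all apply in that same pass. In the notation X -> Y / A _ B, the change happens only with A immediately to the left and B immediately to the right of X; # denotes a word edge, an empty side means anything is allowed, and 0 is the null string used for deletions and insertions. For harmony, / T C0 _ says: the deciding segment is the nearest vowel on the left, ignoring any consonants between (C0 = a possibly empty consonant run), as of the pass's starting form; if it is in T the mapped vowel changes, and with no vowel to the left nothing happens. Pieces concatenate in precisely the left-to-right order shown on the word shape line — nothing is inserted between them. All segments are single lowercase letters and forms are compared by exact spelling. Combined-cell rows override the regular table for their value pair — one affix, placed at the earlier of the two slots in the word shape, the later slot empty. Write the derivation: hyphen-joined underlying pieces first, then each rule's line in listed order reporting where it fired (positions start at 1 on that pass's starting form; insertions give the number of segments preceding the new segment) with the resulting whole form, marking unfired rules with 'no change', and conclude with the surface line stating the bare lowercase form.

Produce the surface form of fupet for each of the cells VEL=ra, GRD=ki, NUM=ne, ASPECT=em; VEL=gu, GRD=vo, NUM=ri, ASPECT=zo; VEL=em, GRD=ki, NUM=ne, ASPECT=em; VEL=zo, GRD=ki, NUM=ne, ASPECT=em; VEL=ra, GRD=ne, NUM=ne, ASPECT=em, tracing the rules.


cell VEL=ra, GRD=ki, NUM=ne, ASPECT=em:
underlying: fupet-fa-ro-mo-lg
1. o -> e, u -> i / F C0 _: no change
2. 0 -> e / C _ C: inserts after position(s) 5, 12: fupetefaromoleg
3. f -> v, k -> g, p -> b, s -> z, t -> d / V _ V: fires at position(s) 3, 5, 7: fubedevaromoleg
surface: fubedevaromoleg

cell VEL=gu, GRD=vo, NUM=ri, ASPECT=zo:
underlying: fupet-pu-ab-ul-o
1. o -> e, u -> i / F C0 _: fires at position(s) 7: fupetpiabulo
2. 0 -> e / C _ C: inserts after position(s) 5: fupetepiabulo
3. f -> v, k -> g, p -> b, s -> z, t -> d / V _ V: fires at position(s) 3, 5, 7: fubedebiabulo
surface: fubedebiabulo

cell VEL=em, GRD=ki, NUM=ne, ASPECT=em:
underlying: fupet-fa-ro-mo-p
1. o -> e, u -> i / F C0 _: no change
2. 0 -> e / C _ C: inserts after position(s) 5: fupetefaromop
3. f -> v, k -> g, p -> b, s -> z, t -> d / V _ V: fires at position(s) 3, 5, 7: fubedevaromop
surface: fubedevaromop

cell VEL=zo, GRD=ki, NUM=ne, ASPECT=em:
underlying: fupet-fa-ro-mo-nu
1. o -> e, u -> i / F C0 _: no change
2. 0 -> e / C _ C: inserts after position(s) 5: fupetefaromonu
3. f -> v, k -> g, p -> b, s -> z, t -> d / V _ V: fires at position(s) 3, 5, 7: fubedevaromonu
surface: fubedevaromonu

cell VEL=ra, GRD=ne, NUM=ne, ASPECT=em:
underlying: fupet-fa-ro-zo-lg
1. o -> e, u -> i / F C0 _: no change
2. 0 -> e / C _ C: inserts after position(s) 5, 12: fupetefarozoleg
3. f -> v, k -> g, p -> b, s -> z, t -> d / V _ V: fires at position(s) 3, 5, 7: fubedevarozoleg
surface: fubedevarozoleg


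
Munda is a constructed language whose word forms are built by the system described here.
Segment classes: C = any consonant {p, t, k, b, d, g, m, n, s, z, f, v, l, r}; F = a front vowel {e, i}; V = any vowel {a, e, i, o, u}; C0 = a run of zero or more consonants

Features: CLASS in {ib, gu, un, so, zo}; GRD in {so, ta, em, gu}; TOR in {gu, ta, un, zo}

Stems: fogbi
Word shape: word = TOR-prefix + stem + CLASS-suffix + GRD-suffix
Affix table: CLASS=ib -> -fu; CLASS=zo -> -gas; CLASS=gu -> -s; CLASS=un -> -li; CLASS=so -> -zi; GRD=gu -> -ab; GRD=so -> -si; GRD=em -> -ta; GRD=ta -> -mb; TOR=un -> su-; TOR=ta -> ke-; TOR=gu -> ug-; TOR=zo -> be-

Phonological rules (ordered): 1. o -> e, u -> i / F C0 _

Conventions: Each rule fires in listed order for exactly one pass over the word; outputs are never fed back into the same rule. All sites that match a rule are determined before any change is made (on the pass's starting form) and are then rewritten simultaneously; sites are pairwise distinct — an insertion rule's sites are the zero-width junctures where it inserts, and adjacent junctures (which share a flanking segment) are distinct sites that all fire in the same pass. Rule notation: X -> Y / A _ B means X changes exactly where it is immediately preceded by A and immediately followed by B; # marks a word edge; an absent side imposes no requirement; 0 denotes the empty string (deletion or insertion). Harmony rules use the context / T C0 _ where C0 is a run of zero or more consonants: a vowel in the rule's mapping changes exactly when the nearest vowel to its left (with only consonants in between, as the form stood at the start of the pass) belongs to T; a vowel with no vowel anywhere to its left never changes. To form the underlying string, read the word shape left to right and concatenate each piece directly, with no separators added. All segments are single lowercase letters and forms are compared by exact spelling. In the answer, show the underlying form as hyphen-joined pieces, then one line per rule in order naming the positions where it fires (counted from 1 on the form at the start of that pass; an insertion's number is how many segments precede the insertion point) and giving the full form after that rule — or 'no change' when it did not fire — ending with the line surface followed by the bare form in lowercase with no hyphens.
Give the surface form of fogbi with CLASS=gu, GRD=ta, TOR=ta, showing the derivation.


underlying: ke-fogbi-s-mb
1. o -> e, u -> i / F C0 _: fires at position(s) 4: kefegbismb
surface: kefegbismb


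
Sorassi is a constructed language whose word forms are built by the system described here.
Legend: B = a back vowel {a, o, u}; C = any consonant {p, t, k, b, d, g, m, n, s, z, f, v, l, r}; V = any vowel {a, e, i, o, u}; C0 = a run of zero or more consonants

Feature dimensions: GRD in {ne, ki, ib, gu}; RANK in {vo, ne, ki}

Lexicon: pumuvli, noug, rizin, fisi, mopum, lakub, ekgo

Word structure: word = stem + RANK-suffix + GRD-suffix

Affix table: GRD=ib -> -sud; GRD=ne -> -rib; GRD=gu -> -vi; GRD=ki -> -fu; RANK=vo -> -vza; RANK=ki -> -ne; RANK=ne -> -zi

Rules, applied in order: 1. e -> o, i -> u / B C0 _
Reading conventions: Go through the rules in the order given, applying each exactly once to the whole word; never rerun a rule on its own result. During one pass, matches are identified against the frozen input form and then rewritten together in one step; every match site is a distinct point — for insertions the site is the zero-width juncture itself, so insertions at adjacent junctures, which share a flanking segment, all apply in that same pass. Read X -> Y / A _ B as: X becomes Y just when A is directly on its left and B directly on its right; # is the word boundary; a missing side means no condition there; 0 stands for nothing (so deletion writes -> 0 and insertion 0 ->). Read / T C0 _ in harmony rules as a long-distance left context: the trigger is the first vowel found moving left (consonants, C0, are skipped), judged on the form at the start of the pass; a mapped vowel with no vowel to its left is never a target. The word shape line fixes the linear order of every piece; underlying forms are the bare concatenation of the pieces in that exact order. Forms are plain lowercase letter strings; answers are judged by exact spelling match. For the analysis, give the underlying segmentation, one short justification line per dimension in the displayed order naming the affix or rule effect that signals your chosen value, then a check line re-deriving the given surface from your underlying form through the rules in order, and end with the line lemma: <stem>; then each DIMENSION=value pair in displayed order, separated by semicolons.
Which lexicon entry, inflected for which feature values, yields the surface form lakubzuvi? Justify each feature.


underlying: lakub-zi-vi
GRD=gu - signalled by the affix -vi
RANK=ne - signalled by the affix -zi
check: lakubzivi -> lakubzuvi
lemma: lakub; GRD=gu; RANK=ne


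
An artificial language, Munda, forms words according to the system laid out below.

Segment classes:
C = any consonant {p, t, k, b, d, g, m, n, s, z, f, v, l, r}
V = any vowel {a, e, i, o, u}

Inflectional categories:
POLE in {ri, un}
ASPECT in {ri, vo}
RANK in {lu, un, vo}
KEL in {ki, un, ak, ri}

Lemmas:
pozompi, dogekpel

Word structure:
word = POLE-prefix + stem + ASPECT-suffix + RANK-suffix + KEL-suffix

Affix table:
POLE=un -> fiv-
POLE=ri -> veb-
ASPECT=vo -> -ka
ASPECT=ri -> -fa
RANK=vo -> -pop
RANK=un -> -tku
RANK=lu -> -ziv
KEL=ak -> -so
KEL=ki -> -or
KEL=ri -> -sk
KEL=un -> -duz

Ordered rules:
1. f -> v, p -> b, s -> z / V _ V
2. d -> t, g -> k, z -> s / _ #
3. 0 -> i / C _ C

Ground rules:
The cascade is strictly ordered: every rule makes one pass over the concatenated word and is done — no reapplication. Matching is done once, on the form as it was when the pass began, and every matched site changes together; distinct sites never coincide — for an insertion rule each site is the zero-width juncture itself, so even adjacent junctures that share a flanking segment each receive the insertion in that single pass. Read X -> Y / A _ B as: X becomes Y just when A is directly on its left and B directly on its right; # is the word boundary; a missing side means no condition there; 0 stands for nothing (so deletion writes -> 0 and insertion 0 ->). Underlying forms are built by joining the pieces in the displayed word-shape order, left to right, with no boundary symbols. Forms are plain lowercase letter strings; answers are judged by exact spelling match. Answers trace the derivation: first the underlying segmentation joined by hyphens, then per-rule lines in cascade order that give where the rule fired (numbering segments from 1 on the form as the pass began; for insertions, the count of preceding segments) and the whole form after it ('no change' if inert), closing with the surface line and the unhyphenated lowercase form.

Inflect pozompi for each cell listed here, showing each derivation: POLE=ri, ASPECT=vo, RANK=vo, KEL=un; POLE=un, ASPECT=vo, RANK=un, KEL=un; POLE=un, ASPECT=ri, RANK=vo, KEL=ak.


cell POLE=ri, ASPECT=vo, RANK=vo, KEL=un:
underlying: veb-pozompi-ka-pop-duz
1. f -> v, p -> b, s -> z / V _ V: fires at position(s) 13: vebpozompikabopduz
2. d -> t, g -> k, z -> s / _ #: fires at position(s) 18: vebpozompikabopdus
3. 0 -> i / C _ C: inserts after position(s) 3, 8, 15: vebipozomipikabopidus
surface: vebipozomipikabopidus

cell POLE=un, ASPECT=vo, RANK=un, KEL=un:
underlying: fiv-pozompi-ka-tku-duz
1. f -> v, p -> b, s -> z / V _ V: no change
2. d -> t, g -> k, z -> s / _ #: fires at position(s) 18: fivpozompikatkudus
3. 0 -> i / C _ C: inserts after position(s) 3, 8, 13: fivipozomipikatikudus
surface: fivipozomipikatikudus

cell POLE=un, ASPECT=ri, RANK=vo, KEL=ak:
underlying: fiv-pozompi-fa-pop-so
1. f -> v, p -> b, s -> z / V _ V: fires at position(s) 11, 13: fivpozompivabopso
2. d -> t, g -> k, z -> s / _ #: no change
3. 0 -> i / C _ C: inserts after position(s) 3, 8, 15: fivipozomipivabopiso
surface: fivipozomipivabopiso


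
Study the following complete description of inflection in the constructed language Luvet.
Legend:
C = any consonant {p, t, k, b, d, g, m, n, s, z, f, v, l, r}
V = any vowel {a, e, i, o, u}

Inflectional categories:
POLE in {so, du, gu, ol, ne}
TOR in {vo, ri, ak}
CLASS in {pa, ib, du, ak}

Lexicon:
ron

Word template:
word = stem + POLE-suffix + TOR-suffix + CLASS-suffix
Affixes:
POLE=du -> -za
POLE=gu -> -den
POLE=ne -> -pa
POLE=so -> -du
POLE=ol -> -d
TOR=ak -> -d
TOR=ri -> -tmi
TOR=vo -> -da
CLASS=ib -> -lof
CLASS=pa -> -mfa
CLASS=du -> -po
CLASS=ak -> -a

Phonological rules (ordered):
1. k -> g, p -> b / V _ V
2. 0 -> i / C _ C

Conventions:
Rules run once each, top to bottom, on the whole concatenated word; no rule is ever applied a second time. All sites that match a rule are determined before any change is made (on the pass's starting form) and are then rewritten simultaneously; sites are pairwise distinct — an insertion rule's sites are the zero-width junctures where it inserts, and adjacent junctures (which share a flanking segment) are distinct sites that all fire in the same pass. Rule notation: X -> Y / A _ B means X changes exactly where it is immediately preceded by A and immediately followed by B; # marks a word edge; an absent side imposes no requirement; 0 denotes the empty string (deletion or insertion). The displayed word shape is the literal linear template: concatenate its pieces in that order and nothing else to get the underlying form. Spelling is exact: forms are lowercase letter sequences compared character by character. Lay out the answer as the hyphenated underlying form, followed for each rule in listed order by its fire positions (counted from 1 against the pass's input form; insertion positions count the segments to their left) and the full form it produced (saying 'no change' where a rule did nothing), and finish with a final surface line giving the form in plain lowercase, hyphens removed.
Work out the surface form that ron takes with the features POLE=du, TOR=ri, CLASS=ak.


underlying: ron-za-tmi-a
1. k -> g, p -> b / V _ V: no change
2. 0 -> i / C _ C: inserts after position(s) 3, 6: ronizatimia
surface: ronizatimia


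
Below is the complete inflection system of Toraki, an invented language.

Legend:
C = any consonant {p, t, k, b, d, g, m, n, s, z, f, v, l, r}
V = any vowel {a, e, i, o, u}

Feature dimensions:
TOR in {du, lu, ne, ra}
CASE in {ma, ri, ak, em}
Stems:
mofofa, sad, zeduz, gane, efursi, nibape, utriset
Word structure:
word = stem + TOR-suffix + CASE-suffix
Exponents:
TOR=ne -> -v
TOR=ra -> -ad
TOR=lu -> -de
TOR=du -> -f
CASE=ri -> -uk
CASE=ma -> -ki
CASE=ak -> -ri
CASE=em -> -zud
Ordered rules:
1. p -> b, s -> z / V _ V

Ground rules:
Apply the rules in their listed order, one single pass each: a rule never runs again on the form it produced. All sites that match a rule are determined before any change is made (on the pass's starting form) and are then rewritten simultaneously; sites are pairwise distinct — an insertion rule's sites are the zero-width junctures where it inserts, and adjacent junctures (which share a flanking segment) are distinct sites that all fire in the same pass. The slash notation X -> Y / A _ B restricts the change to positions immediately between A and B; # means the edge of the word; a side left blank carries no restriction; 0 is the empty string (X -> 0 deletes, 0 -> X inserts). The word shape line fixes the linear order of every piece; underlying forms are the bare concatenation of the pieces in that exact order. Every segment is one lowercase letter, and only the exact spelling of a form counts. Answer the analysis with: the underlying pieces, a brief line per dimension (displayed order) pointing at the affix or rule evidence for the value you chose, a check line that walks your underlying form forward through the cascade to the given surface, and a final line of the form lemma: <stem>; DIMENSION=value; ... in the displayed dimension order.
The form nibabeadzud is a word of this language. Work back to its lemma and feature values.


underlying: nibape-ad-zud
TOR=ra - signalled by the affix -ad
CASE=em - signalled by the affix -zud
check: nibapeadzud -> nibabeadzud
lemma: nibape; TOR=ra; CASE=em


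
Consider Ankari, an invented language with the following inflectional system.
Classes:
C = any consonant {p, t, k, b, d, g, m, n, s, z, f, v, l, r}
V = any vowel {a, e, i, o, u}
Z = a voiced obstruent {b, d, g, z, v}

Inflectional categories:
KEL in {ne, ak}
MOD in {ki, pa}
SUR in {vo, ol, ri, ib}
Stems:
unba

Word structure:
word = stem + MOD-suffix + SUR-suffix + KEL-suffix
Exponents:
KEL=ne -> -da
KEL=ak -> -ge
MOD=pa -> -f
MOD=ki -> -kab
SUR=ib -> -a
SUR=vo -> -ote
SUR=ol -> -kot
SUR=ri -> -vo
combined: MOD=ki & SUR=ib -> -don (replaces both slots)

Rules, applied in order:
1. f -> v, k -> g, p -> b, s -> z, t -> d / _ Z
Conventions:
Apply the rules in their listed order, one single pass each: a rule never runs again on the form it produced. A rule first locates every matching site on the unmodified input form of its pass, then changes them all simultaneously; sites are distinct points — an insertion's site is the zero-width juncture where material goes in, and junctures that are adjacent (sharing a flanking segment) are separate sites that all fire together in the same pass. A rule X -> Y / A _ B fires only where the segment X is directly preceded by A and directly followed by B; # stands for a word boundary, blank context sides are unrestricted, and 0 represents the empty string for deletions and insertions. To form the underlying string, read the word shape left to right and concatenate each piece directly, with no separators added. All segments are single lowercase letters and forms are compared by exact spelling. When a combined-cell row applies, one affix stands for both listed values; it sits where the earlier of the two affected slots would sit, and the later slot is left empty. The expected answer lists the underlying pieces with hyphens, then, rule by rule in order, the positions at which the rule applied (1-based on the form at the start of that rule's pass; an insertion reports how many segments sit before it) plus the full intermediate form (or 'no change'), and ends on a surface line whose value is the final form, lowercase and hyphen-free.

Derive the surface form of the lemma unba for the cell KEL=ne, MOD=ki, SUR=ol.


underlying: unba-kab-kot-da
1. f -> v, k -> g, p -> b, s -> z, t -> d / _ Z: fires at position(s) 10: unbakabkodda
surface: unbakabkodda


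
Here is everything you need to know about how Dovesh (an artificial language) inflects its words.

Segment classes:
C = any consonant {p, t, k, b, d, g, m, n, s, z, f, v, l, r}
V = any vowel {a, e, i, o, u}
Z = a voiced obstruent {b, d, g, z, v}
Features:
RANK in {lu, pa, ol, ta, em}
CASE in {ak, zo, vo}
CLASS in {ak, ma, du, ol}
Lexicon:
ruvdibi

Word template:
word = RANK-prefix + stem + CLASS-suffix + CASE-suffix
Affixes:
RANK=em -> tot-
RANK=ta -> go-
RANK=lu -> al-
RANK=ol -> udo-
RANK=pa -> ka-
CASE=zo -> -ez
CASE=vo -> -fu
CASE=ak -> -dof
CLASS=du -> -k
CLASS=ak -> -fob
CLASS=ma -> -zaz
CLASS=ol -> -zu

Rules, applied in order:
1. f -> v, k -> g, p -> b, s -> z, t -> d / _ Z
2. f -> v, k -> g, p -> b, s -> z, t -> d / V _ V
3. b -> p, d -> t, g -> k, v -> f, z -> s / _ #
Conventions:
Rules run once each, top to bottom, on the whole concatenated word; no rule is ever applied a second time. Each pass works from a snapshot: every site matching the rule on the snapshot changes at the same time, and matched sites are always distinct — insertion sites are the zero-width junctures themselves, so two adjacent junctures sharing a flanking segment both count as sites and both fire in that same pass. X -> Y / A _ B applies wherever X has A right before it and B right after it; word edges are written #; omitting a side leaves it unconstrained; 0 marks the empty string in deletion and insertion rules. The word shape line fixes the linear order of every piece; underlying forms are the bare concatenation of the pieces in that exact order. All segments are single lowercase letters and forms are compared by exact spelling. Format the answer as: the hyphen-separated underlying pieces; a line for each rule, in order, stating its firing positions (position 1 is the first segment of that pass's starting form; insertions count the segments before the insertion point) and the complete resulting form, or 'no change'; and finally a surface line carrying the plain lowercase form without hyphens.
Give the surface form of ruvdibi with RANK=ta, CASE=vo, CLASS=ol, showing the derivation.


underlying: go-ruvdibi-zu-fu
1. f -> v, k -> g, p -> b, s -> z, t -> d / _ Z: no change
2. f -> v, k -> g, p -> b, s -> z, t -> d / V _ V: fires at position(s) 12: goruvdibizuvu
3. b -> p, d -> t, g -> k, v -> f, z -> s / _ #: no change
surface: goruvdibizuvu


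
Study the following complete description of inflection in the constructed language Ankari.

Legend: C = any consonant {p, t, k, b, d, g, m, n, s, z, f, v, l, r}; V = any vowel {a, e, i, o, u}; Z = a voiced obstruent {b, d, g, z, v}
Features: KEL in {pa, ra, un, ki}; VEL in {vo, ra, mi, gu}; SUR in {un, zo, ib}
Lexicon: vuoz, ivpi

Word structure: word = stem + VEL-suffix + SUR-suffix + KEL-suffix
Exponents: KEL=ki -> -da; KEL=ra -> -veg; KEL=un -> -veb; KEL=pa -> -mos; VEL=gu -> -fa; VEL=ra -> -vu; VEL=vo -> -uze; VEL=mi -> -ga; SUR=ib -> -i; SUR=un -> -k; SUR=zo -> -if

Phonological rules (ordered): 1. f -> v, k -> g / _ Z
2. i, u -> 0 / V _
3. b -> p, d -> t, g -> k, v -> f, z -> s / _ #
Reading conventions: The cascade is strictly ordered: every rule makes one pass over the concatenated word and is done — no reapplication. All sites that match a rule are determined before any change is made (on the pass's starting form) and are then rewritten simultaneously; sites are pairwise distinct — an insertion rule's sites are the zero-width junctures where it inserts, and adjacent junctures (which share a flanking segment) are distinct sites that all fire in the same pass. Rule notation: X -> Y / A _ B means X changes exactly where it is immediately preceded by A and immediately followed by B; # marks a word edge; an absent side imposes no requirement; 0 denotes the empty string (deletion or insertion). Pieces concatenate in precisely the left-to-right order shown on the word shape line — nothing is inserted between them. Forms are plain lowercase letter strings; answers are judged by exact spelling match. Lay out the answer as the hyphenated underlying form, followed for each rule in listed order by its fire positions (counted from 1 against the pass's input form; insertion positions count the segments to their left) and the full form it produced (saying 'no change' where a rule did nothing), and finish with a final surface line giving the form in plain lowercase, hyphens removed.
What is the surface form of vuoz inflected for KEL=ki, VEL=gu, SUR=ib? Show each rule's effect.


underlying: vuoz-fa-i-da
1. f -> v, k -> g / _ Z: no change
2. i, u -> 0 / V _: fires at position(s) 7: vuozfada
3. b -> p, d -> t, g -> k, v -> f, z -> s / _ #: no change
surface: vuozfada


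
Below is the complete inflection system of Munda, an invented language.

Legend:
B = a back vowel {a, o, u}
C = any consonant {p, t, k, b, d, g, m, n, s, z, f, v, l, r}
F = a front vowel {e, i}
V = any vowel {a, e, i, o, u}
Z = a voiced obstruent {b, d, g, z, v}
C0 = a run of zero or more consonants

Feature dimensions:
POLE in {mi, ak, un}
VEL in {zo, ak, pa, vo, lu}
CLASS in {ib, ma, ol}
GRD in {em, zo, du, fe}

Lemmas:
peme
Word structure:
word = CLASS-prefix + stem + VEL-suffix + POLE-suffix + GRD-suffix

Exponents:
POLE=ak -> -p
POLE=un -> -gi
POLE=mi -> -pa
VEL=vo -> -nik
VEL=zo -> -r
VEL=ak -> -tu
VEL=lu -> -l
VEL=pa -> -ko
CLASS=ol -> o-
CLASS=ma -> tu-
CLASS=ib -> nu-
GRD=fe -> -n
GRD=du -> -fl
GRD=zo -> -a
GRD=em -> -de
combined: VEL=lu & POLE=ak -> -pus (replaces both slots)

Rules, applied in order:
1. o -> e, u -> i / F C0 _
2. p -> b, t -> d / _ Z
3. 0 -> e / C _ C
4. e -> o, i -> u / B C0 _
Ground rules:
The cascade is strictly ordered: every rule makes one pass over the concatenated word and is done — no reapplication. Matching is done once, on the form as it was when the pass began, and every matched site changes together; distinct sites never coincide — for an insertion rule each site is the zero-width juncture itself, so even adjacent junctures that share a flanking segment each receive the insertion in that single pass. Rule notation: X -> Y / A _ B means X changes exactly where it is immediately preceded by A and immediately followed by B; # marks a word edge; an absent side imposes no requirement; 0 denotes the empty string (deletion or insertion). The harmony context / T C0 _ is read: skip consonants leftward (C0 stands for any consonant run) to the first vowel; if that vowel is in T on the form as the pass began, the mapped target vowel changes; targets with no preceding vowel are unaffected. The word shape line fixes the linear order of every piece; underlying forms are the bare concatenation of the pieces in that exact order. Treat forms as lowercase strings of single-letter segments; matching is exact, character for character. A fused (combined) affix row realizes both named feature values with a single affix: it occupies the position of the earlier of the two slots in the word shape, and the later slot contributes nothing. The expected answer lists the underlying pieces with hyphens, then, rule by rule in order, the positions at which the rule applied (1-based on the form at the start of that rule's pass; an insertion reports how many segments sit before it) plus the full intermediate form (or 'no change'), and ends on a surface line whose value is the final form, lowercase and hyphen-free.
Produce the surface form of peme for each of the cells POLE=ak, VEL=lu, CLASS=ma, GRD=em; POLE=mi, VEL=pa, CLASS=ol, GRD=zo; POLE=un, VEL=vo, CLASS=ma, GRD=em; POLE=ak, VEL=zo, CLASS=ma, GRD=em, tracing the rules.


cell POLE=ak, VEL=lu, CLASS=ma, GRD=em:
underlying: tu-peme-pus-de
1. o -> e, u -> i / F C0 _: fires at position(s) 8: tupemepisde
2. p -> b, t -> d / _ Z: no change
3. 0 -> e / C _ C: inserts after position(s) 9: tupemepisede
4. e -> o, i -> u / B C0 _: fires at position(s) 4: tupomepisede
surface: tupomepisede

cell POLE=mi, VEL=pa, CLASS=ol, GRD=zo:
underlying: o-peme-ko-pa-a
1. o -> e, u -> i / F C0 _: fires at position(s) 7: opemekepaa
2. p -> b, t -> d / _ Z: no change
3. 0 -> e / C _ C: no change
4. e -> o, i -> u / B C0 _: fires at position(s) 3: opomekepaa
surface: opomekepaa

cell POLE=un, VEL=vo, CLASS=ma, GRD=em:
underlying: tu-peme-nik-gi-de
1. o -> e, u -> i / F C0 _: no change
2. p -> b, t -> d / _ Z: no change
3. 0 -> e / C _ C: inserts after position(s) 9: tupemenikegide
4. e -> o, i -> u / B C0 _: fires at position(s) 4: tupomenikegide
surface: tupomenikegide

cell POLE=ak, VEL=zo, CLASS=ma, GRD=em:
underlying: tu-peme-r-p-de
1. o -> e, u -> i / F C0 _: no change
2. p -> b, t -> d / _ Z: fires at position(s) 8: tupemerbde
3. 0 -> e / C _ C: inserts after position(s) 7, 8: tupemerebede
4. e -> o, i -> u / B C0 _: fires at position(s) 4: tupomerebede
surface: tupomerebede
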